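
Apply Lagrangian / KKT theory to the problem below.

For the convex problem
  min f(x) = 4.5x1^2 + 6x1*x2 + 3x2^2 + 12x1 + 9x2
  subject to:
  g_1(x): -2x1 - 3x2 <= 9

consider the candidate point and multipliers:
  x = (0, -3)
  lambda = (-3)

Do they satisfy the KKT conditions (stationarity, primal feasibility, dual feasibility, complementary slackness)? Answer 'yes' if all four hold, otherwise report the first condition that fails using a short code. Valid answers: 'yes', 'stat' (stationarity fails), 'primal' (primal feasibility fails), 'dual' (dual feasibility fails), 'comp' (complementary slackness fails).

Gradient of f: grad f(x) = Q x + c = (-6, -9)
Constraint values g_i(x) = a_i^T x - b_i:
  g_1((0, -3)) = 0
Stationarity residual: grad f(x) + sum_i lambda_i a_i = (0, 0)
  -> stationarity OK
Primal feasibility (all g_i <= 0): OK
Dual feasibility (all lambda_i >= 0): FAILS
Complementary slackness (lambda_i * g_i(x) = 0 for all i): OK

Verdict: the first failing condition is dual_feasibility -> dual.

dual


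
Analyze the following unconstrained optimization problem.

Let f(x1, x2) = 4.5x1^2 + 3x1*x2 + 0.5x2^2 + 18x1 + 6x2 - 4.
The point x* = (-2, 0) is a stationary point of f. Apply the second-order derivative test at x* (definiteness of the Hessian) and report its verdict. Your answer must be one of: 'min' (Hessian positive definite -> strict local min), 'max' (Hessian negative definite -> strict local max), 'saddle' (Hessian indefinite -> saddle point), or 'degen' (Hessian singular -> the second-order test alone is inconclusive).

Compute the Hessian H = grad^2 f:
  H = [[9, 3], [3, 1]]
Verify stationarity: grad f(x*) = H x* + g = (0, 0).
Eigenvalues of H: 0, 10.
H has a zero eigenvalue (singular; positive semidefinite but not definite), so H is neither positive definite, negative definite, nor indefinite. The second-order test alone is inconclusive -> degen.
(Indeed, f is constant along the null direction of H through x*, so x* is not a strict local extremum.)

degen


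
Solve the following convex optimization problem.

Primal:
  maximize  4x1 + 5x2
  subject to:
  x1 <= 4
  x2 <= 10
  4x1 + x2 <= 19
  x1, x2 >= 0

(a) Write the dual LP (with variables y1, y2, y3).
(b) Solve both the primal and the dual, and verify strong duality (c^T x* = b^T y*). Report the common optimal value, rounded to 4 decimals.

The standard primal-dual pair for 'max c^T x s.t. A x <= b, x >= 0' is:
  Dual:  min b^T y  s.t.  A^T y >= c,  y >= 0.

So the dual LP is:
  minimize  4y1 + 10y2 + 19y3
  subject to:
    y1 + 4y3 >= 4
    y2 + y3 >= 5
    y1, y2, y3 >= 0

Solving the primal: x* = (2.25, 10).
  primal value c^T x* = 59.
Solving the dual: y* = (0, 4, 1).
  dual value b^T y* = 59.
Strong duality: c^T x* = b^T y*. Confirmed.

59


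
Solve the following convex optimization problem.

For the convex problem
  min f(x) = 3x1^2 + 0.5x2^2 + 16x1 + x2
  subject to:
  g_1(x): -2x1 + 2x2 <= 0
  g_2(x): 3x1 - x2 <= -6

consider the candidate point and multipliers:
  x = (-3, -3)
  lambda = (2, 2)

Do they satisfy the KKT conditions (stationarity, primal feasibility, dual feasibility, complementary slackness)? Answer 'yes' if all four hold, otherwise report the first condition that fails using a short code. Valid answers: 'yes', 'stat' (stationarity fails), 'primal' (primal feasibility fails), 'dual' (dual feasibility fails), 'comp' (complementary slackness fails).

Gradient of f: grad f(x) = Q x + c = (-2, -2)
Constraint values g_i(x) = a_i^T x - b_i:
  g_1((-3, -3)) = 0
  g_2((-3, -3)) = 0
Stationarity residual: grad f(x) + sum_i lambda_i a_i = (0, 0)
  -> stationarity OK
Primal feasibility (all g_i <= 0): OK
Dual feasibility (all lambda_i >= 0): OK
Complementary slackness (lambda_i * g_i(x) = 0 for all i): OK

Verdict: yes, KKT holds.

yes


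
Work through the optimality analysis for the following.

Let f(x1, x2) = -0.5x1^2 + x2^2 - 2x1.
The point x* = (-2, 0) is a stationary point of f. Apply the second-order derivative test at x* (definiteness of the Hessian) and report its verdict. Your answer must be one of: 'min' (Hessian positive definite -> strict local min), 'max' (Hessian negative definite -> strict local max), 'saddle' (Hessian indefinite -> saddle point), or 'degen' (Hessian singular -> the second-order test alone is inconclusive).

Compute the Hessian H = grad^2 f:
  H = [[-1, 0], [0, 2]]
Verify stationarity: grad f(x*) = H x* + g = (0, 0).
Eigenvalues of H: -1, 2.
Eigenvalues have mixed signs, so H is indefinite -> x* is a saddle point.

saddle


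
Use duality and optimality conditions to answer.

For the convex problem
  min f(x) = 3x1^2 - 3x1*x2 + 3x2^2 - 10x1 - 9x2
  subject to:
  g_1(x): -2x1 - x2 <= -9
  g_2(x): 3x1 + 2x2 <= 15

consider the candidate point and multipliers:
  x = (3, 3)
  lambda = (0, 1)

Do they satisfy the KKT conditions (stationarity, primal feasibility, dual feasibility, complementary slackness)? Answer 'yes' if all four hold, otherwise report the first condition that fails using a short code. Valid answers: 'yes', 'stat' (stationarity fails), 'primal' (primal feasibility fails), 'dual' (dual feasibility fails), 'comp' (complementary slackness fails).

Gradient of f: grad f(x) = Q x + c = (-1, 0)
Constraint values g_i(x) = a_i^T x - b_i:
  g_1((3, 3)) = 0
  g_2((3, 3)) = 0
Stationarity residual: grad f(x) + sum_i lambda_i a_i = (2, 2)
  -> stationarity FAILS
Primal feasibility (all g_i <= 0): OK
Dual feasibility (all lambda_i >= 0): OK
Complementary slackness (lambda_i * g_i(x) = 0 for all i): OK

Verdict: the first failing condition is stationarity -> stat.

stat


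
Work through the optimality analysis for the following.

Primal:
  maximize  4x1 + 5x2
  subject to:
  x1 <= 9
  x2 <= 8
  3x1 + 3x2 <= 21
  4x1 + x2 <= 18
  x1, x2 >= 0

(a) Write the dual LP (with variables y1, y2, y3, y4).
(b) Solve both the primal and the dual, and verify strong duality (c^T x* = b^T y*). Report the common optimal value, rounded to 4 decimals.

The standard primal-dual pair for 'max c^T x s.t. A x <= b, x >= 0' is:
  Dual:  min b^T y  s.t.  A^T y >= c,  y >= 0.

So the dual LP is:
  minimize  9y1 + 8y2 + 21y3 + 18y4
  subject to:
    y1 + 3y3 + 4y4 >= 4
    y2 + 3y3 + y4 >= 5
    y1, y2, y3, y4 >= 0

Solving the primal: x* = (0, 7).
  primal value c^T x* = 35.
Solving the dual: y* = (0, 0, 1.6667, 0).
  dual value b^T y* = 35.
Strong duality: c^T x* = b^T y*. Confirmed.

35


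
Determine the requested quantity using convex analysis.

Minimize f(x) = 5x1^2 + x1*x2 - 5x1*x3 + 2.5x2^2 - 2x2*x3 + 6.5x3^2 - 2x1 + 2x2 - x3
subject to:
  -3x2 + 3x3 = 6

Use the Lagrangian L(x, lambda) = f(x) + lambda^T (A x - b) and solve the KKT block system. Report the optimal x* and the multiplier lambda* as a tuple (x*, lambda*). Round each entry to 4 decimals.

Form the Lagrangian:
  L(x, lambda) = (1/2) x^T Q x + c^T x + lambda^T (A x - b)
Stationarity (grad_x L = 0): Q x + c + A^T lambda = 0.
Primal feasibility: A x = b.

This gives the KKT block system:
  [ Q   A^T ] [ x     ]   [-c ]
  [ A    0  ] [ lambda ] = [ b ]

Solving the linear system:
  x*      = (0.6129, -1.4677, 0.5323)
  lambda* = (-1.9301)
  f(x*)   = 3.4435

x* = (0.6129, -1.4677, 0.5323), lambda* = (-1.9301)


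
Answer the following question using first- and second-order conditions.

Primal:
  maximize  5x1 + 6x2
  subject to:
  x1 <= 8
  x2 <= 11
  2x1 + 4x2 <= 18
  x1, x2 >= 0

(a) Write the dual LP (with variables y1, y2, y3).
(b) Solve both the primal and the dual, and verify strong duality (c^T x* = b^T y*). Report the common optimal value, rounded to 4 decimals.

The standard primal-dual pair for 'max c^T x s.t. A x <= b, x >= 0' is:
  Dual:  min b^T y  s.t.  A^T y >= c,  y >= 0.

So the dual LP is:
  minimize  8y1 + 11y2 + 18y3
  subject to:
    y1 + 2y3 >= 5
    y2 + 4y3 >= 6
    y1, y2, y3 >= 0

Solving the primal: x* = (8, 0.5).
  primal value c^T x* = 43.
Solving the dual: y* = (2, 0, 1.5).
  dual value b^T y* = 43.
Strong duality: c^T x* = b^T y*. Confirmed.

43


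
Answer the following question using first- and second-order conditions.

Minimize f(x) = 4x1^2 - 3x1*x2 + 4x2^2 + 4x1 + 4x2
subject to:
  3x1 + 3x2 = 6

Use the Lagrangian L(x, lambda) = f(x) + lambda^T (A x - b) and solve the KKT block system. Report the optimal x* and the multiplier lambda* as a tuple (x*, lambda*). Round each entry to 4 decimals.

Form the Lagrangian:
  L(x, lambda) = (1/2) x^T Q x + c^T x + lambda^T (A x - b)
Stationarity (grad_x L = 0): Q x + c + A^T lambda = 0.
Primal feasibility: A x = b.

This gives the KKT block system:
  [ Q   A^T ] [ x     ]   [-c ]
  [ A    0  ] [ lambda ] = [ b ]

Solving the linear system:
  x*      = (1, 1)
  lambda* = (-3)
  f(x*)   = 13

x* = (1, 1), lambda* = (-3)


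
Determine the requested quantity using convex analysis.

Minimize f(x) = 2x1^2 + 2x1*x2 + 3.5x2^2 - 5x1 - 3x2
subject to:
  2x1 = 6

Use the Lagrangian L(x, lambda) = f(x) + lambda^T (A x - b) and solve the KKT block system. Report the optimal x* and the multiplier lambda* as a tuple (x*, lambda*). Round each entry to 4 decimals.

Form the Lagrangian:
  L(x, lambda) = (1/2) x^T Q x + c^T x + lambda^T (A x - b)
Stationarity (grad_x L = 0): Q x + c + A^T lambda = 0.
Primal feasibility: A x = b.

This gives the KKT block system:
  [ Q   A^T ] [ x     ]   [-c ]
  [ A    0  ] [ lambda ] = [ b ]

Solving the linear system:
  x*      = (3, -0.4286)
  lambda* = (-3.0714)
  f(x*)   = 2.3571

x* = (3, -0.4286), lambda* = (-3.0714)


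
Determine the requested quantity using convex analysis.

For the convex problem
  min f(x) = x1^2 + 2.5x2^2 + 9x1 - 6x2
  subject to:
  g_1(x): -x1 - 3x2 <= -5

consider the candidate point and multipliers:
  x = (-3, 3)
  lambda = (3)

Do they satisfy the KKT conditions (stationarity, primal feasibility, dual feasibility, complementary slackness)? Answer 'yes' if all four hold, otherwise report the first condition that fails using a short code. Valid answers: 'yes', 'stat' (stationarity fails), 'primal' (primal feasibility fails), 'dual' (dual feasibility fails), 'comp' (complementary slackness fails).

Gradient of f: grad f(x) = Q x + c = (3, 9)
Constraint values g_i(x) = a_i^T x - b_i:
  g_1((-3, 3)) = -1
Stationarity residual: grad f(x) + sum_i lambda_i a_i = (0, 0)
  -> stationarity OK
Primal feasibility (all g_i <= 0): OK
Dual feasibility (all lambda_i >= 0): OK
Complementary slackness (lambda_i * g_i(x) = 0 for all i): FAILS

Verdict: the first failing condition is complementary_slackness -> comp.

comp


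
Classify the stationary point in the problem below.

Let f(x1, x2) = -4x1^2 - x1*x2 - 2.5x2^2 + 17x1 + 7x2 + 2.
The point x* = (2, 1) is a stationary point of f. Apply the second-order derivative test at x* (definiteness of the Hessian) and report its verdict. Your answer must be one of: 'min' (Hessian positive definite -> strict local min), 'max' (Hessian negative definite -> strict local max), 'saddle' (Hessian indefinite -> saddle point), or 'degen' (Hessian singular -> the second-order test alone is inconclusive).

Compute the Hessian H = grad^2 f:
  H = [[-8, -1], [-1, -5]]
Verify stationarity: grad f(x*) = H x* + g = (0, 0).
Eigenvalues of H: -8.3028, -4.6972.
Both eigenvalues < 0, so H is negative definite -> x* is a strict local max.

max


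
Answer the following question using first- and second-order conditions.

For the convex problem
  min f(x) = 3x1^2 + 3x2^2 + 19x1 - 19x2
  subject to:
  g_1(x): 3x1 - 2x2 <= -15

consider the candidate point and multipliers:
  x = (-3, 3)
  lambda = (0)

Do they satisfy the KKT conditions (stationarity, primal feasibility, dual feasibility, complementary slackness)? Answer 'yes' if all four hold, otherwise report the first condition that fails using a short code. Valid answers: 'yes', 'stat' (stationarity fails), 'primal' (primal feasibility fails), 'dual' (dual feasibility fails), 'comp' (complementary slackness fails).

Gradient of f: grad f(x) = Q x + c = (1, -1)
Constraint values g_i(x) = a_i^T x - b_i:
  g_1((-3, 3)) = 0
Stationarity residual: grad f(x) + sum_i lambda_i a_i = (1, -1)
  -> stationarity FAILS
Primal feasibility (all g_i <= 0): OK
Dual feasibility (all lambda_i >= 0): OK
Complementary slackness (lambda_i * g_i(x) = 0 for all i): OK

Verdict: the first failing condition is stationarity -> stat.

stat


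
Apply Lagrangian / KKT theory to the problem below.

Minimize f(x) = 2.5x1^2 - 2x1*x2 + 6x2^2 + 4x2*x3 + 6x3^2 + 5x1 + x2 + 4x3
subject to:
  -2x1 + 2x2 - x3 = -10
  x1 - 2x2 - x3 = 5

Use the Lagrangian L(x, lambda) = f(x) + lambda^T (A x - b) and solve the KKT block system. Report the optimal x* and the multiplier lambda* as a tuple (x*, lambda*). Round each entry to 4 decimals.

Form the Lagrangian:
  L(x, lambda) = (1/2) x^T Q x + c^T x + lambda^T (A x - b)
Stationarity (grad_x L = 0): Q x + c + A^T lambda = 0.
Primal feasibility: A x = b.

This gives the KKT block system:
  [ Q   A^T ] [ x     ]   [-c ]
  [ A    0  ] [ lambda ] = [ b ]

Solving the linear system:
  x*      = (2.5714, -1.8214, 1.2143)
  lambda* = (10.9286, 0.3571)
  f(x*)   = 61.6964

x* = (2.5714, -1.8214, 1.2143), lambda* = (10.9286, 0.3571)


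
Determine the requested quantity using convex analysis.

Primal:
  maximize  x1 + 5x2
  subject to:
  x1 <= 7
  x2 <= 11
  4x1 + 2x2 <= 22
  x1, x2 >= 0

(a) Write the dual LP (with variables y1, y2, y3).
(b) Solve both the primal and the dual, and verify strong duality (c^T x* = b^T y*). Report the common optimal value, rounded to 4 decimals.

The standard primal-dual pair for 'max c^T x s.t. A x <= b, x >= 0' is:
  Dual:  min b^T y  s.t.  A^T y >= c,  y >= 0.

So the dual LP is:
  minimize  7y1 + 11y2 + 22y3
  subject to:
    y1 + 4y3 >= 1
    y2 + 2y3 >= 5
    y1, y2, y3 >= 0

Solving the primal: x* = (0, 11).
  primal value c^T x* = 55.
Solving the dual: y* = (0, 4.5, 0.25).
  dual value b^T y* = 55.
Strong duality: c^T x* = b^T y*. Confirmed.

55


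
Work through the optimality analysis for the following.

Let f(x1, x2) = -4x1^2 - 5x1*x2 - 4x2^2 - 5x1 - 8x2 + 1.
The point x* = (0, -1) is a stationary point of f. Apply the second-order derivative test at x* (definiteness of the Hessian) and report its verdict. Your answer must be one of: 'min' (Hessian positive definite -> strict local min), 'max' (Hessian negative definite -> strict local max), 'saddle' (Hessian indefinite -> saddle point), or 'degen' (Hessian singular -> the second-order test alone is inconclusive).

Compute the Hessian H = grad^2 f:
  H = [[-8, -5], [-5, -8]]
Verify stationarity: grad f(x*) = H x* + g = (0, 0).
Eigenvalues of H: -13, -3.
Both eigenvalues < 0, so H is negative definite -> x* is a strict local max.

max


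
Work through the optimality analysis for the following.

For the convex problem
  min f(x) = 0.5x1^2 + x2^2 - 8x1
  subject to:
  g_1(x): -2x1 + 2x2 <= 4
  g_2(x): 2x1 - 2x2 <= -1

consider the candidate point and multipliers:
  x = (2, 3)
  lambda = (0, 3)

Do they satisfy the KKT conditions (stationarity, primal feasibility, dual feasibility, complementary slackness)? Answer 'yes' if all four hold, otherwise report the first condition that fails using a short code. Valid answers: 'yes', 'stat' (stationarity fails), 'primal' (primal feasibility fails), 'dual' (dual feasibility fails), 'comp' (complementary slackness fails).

Gradient of f: grad f(x) = Q x + c = (-6, 6)
Constraint values g_i(x) = a_i^T x - b_i:
  g_1((2, 3)) = -2
  g_2((2, 3)) = -1
Stationarity residual: grad f(x) + sum_i lambda_i a_i = (0, 0)
  -> stationarity OK
Primal feasibility (all g_i <= 0): OK
Dual feasibility (all lambda_i >= 0): OK
Complementary slackness (lambda_i * g_i(x) = 0 for all i): FAILS

Verdict: the first failing condition is complementary_slackness -> comp.

comp


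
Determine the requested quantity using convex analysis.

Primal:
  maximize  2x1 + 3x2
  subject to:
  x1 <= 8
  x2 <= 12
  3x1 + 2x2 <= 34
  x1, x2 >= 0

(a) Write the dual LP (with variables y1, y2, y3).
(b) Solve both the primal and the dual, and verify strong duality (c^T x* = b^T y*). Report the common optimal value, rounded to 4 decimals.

The standard primal-dual pair for 'max c^T x s.t. A x <= b, x >= 0' is:
  Dual:  min b^T y  s.t.  A^T y >= c,  y >= 0.

So the dual LP is:
  minimize  8y1 + 12y2 + 34y3
  subject to:
    y1 + 3y3 >= 2
    y2 + 2y3 >= 3
    y1, y2, y3 >= 0

Solving the primal: x* = (3.3333, 12).
  primal value c^T x* = 42.6667.
Solving the dual: y* = (0, 1.6667, 0.6667).
  dual value b^T y* = 42.6667.
Strong duality: c^T x* = b^T y*. Confirmed.

42.6667


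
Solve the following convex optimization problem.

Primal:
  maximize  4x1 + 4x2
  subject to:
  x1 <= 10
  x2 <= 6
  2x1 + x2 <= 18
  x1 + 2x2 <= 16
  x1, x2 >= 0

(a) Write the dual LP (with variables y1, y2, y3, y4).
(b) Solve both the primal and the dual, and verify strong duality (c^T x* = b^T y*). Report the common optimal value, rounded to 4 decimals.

The standard primal-dual pair for 'max c^T x s.t. A x <= b, x >= 0' is:
  Dual:  min b^T y  s.t.  A^T y >= c,  y >= 0.

So the dual LP is:
  minimize  10y1 + 6y2 + 18y3 + 16y4
  subject to:
    y1 + 2y3 + y4 >= 4
    y2 + y3 + 2y4 >= 4
    y1, y2, y3, y4 >= 0

Solving the primal: x* = (6.6667, 4.6667).
  primal value c^T x* = 45.3333.
Solving the dual: y* = (0, 0, 1.3333, 1.3333).
  dual value b^T y* = 45.3333.
Strong duality: c^T x* = b^T y*. Confirmed.

45.3333


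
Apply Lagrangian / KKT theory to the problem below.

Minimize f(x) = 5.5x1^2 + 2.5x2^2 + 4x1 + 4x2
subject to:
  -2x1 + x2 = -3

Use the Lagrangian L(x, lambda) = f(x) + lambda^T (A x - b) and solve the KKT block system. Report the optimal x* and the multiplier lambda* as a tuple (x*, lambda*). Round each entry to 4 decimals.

Form the Lagrangian:
  L(x, lambda) = (1/2) x^T Q x + c^T x + lambda^T (A x - b)
Stationarity (grad_x L = 0): Q x + c + A^T lambda = 0.
Primal feasibility: A x = b.

This gives the KKT block system:
  [ Q   A^T ] [ x     ]   [-c ]
  [ A    0  ] [ lambda ] = [ b ]

Solving the linear system:
  x*      = (0.5806, -1.8387)
  lambda* = (5.1935)
  f(x*)   = 5.2742

x* = (0.5806, -1.8387), lambda* = (5.1935)


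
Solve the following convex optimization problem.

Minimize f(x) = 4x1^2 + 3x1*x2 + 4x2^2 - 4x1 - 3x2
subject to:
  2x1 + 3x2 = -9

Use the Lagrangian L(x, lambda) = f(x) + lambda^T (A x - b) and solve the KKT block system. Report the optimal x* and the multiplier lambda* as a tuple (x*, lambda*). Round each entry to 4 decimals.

Form the Lagrangian:
  L(x, lambda) = (1/2) x^T Q x + c^T x + lambda^T (A x - b)
Stationarity (grad_x L = 0): Q x + c + A^T lambda = 0.
Primal feasibility: A x = b.

This gives the KKT block system:
  [ Q   A^T ] [ x     ]   [-c ]
  [ A    0  ] [ lambda ] = [ b ]

Solving the linear system:
  x*      = (-0.6618, -2.5588)
  lambda* = (8.4853)
  f(x*)   = 43.3456

x* = (-0.6618, -2.5588), lambda* = (8.4853)


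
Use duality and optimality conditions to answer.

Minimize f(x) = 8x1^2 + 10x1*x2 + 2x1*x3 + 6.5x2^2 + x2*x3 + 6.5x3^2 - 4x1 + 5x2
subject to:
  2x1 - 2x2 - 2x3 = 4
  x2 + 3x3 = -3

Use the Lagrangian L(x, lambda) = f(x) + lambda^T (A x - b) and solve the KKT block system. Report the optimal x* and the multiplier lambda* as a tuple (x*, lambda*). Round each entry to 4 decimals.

Form the Lagrangian:
  L(x, lambda) = (1/2) x^T Q x + c^T x + lambda^T (A x - b)
Stationarity (grad_x L = 0): Q x + c + A^T lambda = 0.
Primal feasibility: A x = b.

This gives the KKT block system:
  [ Q   A^T ] [ x     ]   [-c ]
  [ A    0  ] [ lambda ] = [ b ]

Solving the linear system:
  x*      = (0.5133, -0.73, -0.7567)
  lambda* = (2.3, 4.7133)
  f(x*)   = -0.3817

x* = (0.5133, -0.73, -0.7567), lambda* = (2.3, 4.7133)


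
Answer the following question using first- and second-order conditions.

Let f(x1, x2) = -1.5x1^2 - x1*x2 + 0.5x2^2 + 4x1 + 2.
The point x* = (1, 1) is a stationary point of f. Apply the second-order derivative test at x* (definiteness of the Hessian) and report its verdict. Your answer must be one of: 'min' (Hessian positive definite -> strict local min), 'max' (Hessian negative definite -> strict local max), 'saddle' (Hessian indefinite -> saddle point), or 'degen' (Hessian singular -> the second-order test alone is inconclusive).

Compute the Hessian H = grad^2 f:
  H = [[-3, -1], [-1, 1]]
Verify stationarity: grad f(x*) = H x* + g = (0, 0).
Eigenvalues of H: -3.2361, 1.2361.
Eigenvalues have mixed signs, so H is indefinite -> x* is a saddle point.

saddle


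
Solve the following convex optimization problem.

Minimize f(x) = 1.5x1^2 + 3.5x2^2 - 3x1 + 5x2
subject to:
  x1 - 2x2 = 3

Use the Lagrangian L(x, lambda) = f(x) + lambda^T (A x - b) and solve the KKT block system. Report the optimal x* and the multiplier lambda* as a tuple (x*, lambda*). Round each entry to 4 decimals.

Form the Lagrangian:
  L(x, lambda) = (1/2) x^T Q x + c^T x + lambda^T (A x - b)
Stationarity (grad_x L = 0): Q x + c + A^T lambda = 0.
Primal feasibility: A x = b.

This gives the KKT block system:
  [ Q   A^T ] [ x     ]   [-c ]
  [ A    0  ] [ lambda ] = [ b ]

Solving the linear system:
  x*      = (1.2105, -0.8947)
  lambda* = (-0.6316)
  f(x*)   = -3.1053

x* = (1.2105, -0.8947), lambda* = (-0.6316)


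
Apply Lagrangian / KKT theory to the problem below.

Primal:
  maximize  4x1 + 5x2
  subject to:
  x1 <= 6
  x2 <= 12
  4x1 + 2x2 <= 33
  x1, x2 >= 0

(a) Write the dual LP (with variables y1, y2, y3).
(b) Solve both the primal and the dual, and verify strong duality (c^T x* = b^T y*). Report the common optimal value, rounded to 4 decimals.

The standard primal-dual pair for 'max c^T x s.t. A x <= b, x >= 0' is:
  Dual:  min b^T y  s.t.  A^T y >= c,  y >= 0.

So the dual LP is:
  minimize  6y1 + 12y2 + 33y3
  subject to:
    y1 + 4y3 >= 4
    y2 + 2y3 >= 5
    y1, y2, y3 >= 0

Solving the primal: x* = (2.25, 12).
  primal value c^T x* = 69.
Solving the dual: y* = (0, 3, 1).
  dual value b^T y* = 69.
Strong duality: c^T x* = b^T y*. Confirmed.

69


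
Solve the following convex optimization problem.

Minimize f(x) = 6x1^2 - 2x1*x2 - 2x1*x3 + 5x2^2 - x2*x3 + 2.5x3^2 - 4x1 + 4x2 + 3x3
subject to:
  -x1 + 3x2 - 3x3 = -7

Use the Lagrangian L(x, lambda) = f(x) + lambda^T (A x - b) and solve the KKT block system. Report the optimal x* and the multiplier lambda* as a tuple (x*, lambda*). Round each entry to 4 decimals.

Form the Lagrangian:
  L(x, lambda) = (1/2) x^T Q x + c^T x + lambda^T (A x - b)
Stationarity (grad_x L = 0): Q x + c + A^T lambda = 0.
Primal feasibility: A x = b.

This gives the KKT block system:
  [ Q   A^T ] [ x     ]   [-c ]
  [ A    0  ] [ lambda ] = [ b ]

Solving the linear system:
  x*      = (0.5858, -1.0161, 1.122)
  lambda* = (2.8181)
  f(x*)   = 8.3426

x* = (0.5858, -1.0161, 1.122), lambda* = (2.8181)


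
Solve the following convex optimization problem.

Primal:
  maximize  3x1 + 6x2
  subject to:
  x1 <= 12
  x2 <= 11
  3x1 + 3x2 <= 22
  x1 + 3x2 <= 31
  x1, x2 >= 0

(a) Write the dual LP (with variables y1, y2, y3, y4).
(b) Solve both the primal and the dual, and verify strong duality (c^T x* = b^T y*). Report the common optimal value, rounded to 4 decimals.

The standard primal-dual pair for 'max c^T x s.t. A x <= b, x >= 0' is:
  Dual:  min b^T y  s.t.  A^T y >= c,  y >= 0.

So the dual LP is:
  minimize  12y1 + 11y2 + 22y3 + 31y4
  subject to:
    y1 + 3y3 + y4 >= 3
    y2 + 3y3 + 3y4 >= 6
    y1, y2, y3, y4 >= 0

Solving the primal: x* = (0, 7.3333).
  primal value c^T x* = 44.
Solving the dual: y* = (0, 0, 2, 0).
  dual value b^T y* = 44.
Strong duality: c^T x* = b^T y*. Confirmed.

44


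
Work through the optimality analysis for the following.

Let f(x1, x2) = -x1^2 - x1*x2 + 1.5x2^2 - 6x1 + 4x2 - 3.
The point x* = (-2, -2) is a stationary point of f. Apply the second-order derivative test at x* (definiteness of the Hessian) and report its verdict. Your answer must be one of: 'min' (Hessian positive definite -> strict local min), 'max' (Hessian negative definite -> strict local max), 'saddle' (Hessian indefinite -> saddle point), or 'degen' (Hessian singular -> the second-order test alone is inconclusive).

Compute the Hessian H = grad^2 f:
  H = [[-2, -1], [-1, 3]]
Verify stationarity: grad f(x*) = H x* + g = (0, 0).
Eigenvalues of H: -2.1926, 3.1926.
Eigenvalues have mixed signs, so H is indefinite -> x* is a saddle point.

saddle


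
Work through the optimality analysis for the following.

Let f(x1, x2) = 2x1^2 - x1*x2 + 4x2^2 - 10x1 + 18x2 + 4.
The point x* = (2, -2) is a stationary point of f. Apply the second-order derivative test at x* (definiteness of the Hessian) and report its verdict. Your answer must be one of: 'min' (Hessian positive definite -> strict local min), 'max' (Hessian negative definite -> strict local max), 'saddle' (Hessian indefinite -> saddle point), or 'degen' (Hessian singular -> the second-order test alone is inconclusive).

Compute the Hessian H = grad^2 f:
  H = [[4, -1], [-1, 8]]
Verify stationarity: grad f(x*) = H x* + g = (0, 0).
Eigenvalues of H: 3.7639, 8.2361.
Both eigenvalues > 0, so H is positive definite -> x* is a strict local min.

min


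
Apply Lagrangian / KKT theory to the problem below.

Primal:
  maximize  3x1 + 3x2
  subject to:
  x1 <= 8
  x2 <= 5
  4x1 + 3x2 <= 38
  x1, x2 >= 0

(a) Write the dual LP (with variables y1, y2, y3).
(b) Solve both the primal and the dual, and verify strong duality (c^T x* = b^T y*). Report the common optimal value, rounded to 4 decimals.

The standard primal-dual pair for 'max c^T x s.t. A x <= b, x >= 0' is:
  Dual:  min b^T y  s.t.  A^T y >= c,  y >= 0.

So the dual LP is:
  minimize  8y1 + 5y2 + 38y3
  subject to:
    y1 + 4y3 >= 3
    y2 + 3y3 >= 3
    y1, y2, y3 >= 0

Solving the primal: x* = (5.75, 5).
  primal value c^T x* = 32.25.
Solving the dual: y* = (0, 0.75, 0.75).
  dual value b^T y* = 32.25.
Strong duality: c^T x* = b^T y*. Confirmed.

32.25


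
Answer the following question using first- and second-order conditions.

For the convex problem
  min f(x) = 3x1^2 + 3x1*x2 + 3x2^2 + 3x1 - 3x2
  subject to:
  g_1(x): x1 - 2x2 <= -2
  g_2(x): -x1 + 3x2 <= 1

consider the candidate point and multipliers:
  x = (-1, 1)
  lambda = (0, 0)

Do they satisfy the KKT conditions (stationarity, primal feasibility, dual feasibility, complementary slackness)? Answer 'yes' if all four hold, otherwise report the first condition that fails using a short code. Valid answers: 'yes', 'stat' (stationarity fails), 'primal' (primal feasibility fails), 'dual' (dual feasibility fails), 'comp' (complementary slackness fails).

Gradient of f: grad f(x) = Q x + c = (0, 0)
Constraint values g_i(x) = a_i^T x - b_i:
  g_1((-1, 1)) = -1
  g_2((-1, 1)) = 3
Stationarity residual: grad f(x) + sum_i lambda_i a_i = (0, 0)
  -> stationarity OK
Primal feasibility (all g_i <= 0): FAILS
Dual feasibility (all lambda_i >= 0): OK
Complementary slackness (lambda_i * g_i(x) = 0 for all i): OK

Verdict: the first failing condition is primal_feasibility -> primal.

primal


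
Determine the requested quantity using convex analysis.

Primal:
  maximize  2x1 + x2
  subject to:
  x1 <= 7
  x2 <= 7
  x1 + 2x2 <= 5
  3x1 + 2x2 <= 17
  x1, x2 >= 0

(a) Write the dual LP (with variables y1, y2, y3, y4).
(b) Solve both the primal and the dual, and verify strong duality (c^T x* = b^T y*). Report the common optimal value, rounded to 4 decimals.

The standard primal-dual pair for 'max c^T x s.t. A x <= b, x >= 0' is:
  Dual:  min b^T y  s.t.  A^T y >= c,  y >= 0.

So the dual LP is:
  minimize  7y1 + 7y2 + 5y3 + 17y4
  subject to:
    y1 + y3 + 3y4 >= 2
    y2 + 2y3 + 2y4 >= 1
    y1, y2, y3, y4 >= 0

Solving the primal: x* = (5, 0).
  primal value c^T x* = 10.
Solving the dual: y* = (0, 0, 2, 0).
  dual value b^T y* = 10.
Strong duality: c^T x* = b^T y*. Confirmed.

10


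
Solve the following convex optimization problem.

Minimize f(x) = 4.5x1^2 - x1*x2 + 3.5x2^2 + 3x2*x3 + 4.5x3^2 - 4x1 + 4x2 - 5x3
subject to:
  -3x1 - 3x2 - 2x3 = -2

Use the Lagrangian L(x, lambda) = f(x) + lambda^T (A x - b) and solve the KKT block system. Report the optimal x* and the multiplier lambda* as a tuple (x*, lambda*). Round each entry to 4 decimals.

Form the Lagrangian:
  L(x, lambda) = (1/2) x^T Q x + c^T x + lambda^T (A x - b)
Stationarity (grad_x L = 0): Q x + c + A^T lambda = 0.
Primal feasibility: A x = b.

This gives the KKT block system:
  [ Q   A^T ] [ x     ]   [-c ]
  [ A    0  ] [ lambda ] = [ b ]

Solving the linear system:
  x*      = (0.6237, -0.5589, 0.9028)
  lambda* = (0.7241)
  f(x*)   = -3.898

x* = (0.6237, -0.5589, 0.9028), lambda* = (0.7241)


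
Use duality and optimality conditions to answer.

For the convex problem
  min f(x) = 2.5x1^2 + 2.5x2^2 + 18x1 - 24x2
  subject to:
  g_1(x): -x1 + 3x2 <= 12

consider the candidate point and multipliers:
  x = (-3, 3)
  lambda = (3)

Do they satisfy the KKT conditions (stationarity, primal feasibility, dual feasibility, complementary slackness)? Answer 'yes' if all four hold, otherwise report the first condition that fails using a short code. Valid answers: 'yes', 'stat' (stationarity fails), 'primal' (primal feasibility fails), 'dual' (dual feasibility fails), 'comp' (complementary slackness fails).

Gradient of f: grad f(x) = Q x + c = (3, -9)
Constraint values g_i(x) = a_i^T x - b_i:
  g_1((-3, 3)) = 0
Stationarity residual: grad f(x) + sum_i lambda_i a_i = (0, 0)
  -> stationarity OK
Primal feasibility (all g_i <= 0): OK
Dual feasibility (all lambda_i >= 0): OK
Complementary slackness (lambda_i * g_i(x) = 0 for all i): OK

Verdict: yes, KKT holds.

yes


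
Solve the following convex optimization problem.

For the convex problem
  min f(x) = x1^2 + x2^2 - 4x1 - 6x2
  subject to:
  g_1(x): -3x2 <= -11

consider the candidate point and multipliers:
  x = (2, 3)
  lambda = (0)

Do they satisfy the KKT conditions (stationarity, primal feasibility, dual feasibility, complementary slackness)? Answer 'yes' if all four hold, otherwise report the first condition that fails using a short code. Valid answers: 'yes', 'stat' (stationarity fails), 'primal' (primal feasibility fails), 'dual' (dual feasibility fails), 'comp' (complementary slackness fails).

Gradient of f: grad f(x) = Q x + c = (0, 0)
Constraint values g_i(x) = a_i^T x - b_i:
  g_1((2, 3)) = 2
Stationarity residual: grad f(x) + sum_i lambda_i a_i = (0, 0)
  -> stationarity OK
Primal feasibility (all g_i <= 0): FAILS
Dual feasibility (all lambda_i >= 0): OK
Complementary slackness (lambda_i * g_i(x) = 0 for all i): OK

Verdict: the first failing condition is primal_feasibility -> primal.

primal


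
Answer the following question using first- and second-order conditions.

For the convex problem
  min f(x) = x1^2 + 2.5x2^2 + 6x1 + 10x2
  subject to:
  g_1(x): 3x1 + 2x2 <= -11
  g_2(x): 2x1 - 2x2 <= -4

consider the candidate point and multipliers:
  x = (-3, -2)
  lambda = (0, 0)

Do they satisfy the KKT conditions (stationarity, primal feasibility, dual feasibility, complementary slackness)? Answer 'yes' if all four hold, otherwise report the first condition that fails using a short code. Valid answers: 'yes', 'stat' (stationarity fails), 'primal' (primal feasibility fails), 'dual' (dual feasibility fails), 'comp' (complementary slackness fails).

Gradient of f: grad f(x) = Q x + c = (0, 0)
Constraint values g_i(x) = a_i^T x - b_i:
  g_1((-3, -2)) = -2
  g_2((-3, -2)) = 2
Stationarity residual: grad f(x) + sum_i lambda_i a_i = (0, 0)
  -> stationarity OK
Primal feasibility (all g_i <= 0): FAILS
Dual feasibility (all lambda_i >= 0): OK
Complementary slackness (lambda_i * g_i(x) = 0 for all i): OK

Verdict: the first failing condition is primal_feasibility -> primal.

primal


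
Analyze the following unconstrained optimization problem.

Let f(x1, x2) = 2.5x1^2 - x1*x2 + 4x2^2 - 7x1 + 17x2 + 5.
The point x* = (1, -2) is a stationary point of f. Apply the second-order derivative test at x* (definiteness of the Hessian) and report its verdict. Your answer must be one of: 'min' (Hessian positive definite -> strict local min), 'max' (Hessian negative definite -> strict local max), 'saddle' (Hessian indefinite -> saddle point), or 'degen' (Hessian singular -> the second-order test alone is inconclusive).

Compute the Hessian H = grad^2 f:
  H = [[5, -1], [-1, 8]]
Verify stationarity: grad f(x*) = H x* + g = (0, 0).
Eigenvalues of H: 4.6972, 8.3028.
Both eigenvalues > 0, so H is positive definite -> x* is a strict local min.

min


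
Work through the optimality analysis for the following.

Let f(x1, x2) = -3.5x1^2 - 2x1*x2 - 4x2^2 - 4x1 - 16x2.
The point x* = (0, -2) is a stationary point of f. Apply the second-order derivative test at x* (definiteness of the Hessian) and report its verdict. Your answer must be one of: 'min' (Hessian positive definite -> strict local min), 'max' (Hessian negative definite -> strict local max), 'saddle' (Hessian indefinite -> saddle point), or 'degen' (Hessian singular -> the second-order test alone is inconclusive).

Compute the Hessian H = grad^2 f:
  H = [[-7, -2], [-2, -8]]
Verify stationarity: grad f(x*) = H x* + g = (0, 0).
Eigenvalues of H: -9.5616, -5.4384.
Both eigenvalues < 0, so H is negative definite -> x* is a strict local max.

max


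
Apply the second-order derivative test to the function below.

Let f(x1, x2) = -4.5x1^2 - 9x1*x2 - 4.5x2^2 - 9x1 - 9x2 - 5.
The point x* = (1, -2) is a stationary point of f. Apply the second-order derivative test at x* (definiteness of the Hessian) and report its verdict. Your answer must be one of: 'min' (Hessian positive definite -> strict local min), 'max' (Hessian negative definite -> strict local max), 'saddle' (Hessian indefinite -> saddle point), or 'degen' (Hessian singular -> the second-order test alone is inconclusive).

Compute the Hessian H = grad^2 f:
  H = [[-9, -9], [-9, -9]]
Verify stationarity: grad f(x*) = H x* + g = (0, 0).
Eigenvalues of H: -18, 0.
H has a zero eigenvalue (singular; negative semidefinite but not definite), so H is neither positive definite, negative definite, nor indefinite. The second-order test alone is inconclusive -> degen.
(Indeed, f is constant along the null direction of H through x*, so x* is not a strict local extremum.)

degen


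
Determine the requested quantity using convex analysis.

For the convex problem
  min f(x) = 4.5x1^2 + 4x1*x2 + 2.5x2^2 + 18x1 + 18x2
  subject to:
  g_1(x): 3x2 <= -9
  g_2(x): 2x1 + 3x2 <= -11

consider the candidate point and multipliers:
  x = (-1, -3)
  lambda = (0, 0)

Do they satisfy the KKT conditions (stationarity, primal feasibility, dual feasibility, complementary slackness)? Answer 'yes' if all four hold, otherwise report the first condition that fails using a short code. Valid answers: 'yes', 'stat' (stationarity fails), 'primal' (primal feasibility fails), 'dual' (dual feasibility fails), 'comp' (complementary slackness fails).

Gradient of f: grad f(x) = Q x + c = (-3, -1)
Constraint values g_i(x) = a_i^T x - b_i:
  g_1((-1, -3)) = 0
  g_2((-1, -3)) = 0
Stationarity residual: grad f(x) + sum_i lambda_i a_i = (-3, -1)
  -> stationarity FAILS
Primal feasibility (all g_i <= 0): OK
Dual feasibility (all lambda_i >= 0): OK
Complementary slackness (lambda_i * g_i(x) = 0 for all i): OK

Verdict: the first failing condition is stationarity -> stat.

stat


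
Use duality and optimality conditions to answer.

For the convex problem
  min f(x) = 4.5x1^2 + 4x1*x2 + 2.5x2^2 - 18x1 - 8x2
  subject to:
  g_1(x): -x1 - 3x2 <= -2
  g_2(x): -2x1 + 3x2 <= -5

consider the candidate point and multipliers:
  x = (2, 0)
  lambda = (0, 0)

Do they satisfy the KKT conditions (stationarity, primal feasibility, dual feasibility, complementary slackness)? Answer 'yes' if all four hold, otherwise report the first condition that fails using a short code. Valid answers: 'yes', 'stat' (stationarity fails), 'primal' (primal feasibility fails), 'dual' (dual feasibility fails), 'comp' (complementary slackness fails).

Gradient of f: grad f(x) = Q x + c = (0, 0)
Constraint values g_i(x) = a_i^T x - b_i:
  g_1((2, 0)) = 0
  g_2((2, 0)) = 1
Stationarity residual: grad f(x) + sum_i lambda_i a_i = (0, 0)
  -> stationarity OK
Primal feasibility (all g_i <= 0): FAILS
Dual feasibility (all lambda_i >= 0): OK
Complementary slackness (lambda_i * g_i(x) = 0 for all i): OK

Verdict: the first failing condition is primal_feasibility -> primal.

primal


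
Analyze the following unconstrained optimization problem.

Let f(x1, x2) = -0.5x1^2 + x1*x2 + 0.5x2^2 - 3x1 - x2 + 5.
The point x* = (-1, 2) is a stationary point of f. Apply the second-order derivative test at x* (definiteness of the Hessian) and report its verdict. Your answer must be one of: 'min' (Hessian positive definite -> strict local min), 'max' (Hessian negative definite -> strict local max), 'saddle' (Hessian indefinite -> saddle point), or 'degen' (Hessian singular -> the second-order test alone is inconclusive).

Compute the Hessian H = grad^2 f:
  H = [[-1, 1], [1, 1]]
Verify stationarity: grad f(x*) = H x* + g = (0, 0).
Eigenvalues of H: -1.4142, 1.4142.
Eigenvalues have mixed signs, so H is indefinite -> x* is a saddle point.

saddle


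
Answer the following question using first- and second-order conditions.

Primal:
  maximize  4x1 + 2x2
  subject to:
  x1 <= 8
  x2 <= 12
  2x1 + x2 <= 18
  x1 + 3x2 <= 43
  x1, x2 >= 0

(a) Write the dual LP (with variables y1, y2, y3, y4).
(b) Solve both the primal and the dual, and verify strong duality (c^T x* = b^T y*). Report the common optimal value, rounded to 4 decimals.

The standard primal-dual pair for 'max c^T x s.t. A x <= b, x >= 0' is:
  Dual:  min b^T y  s.t.  A^T y >= c,  y >= 0.

So the dual LP is:
  minimize  8y1 + 12y2 + 18y3 + 43y4
  subject to:
    y1 + 2y3 + y4 >= 4
    y2 + y3 + 3y4 >= 2
    y1, y2, y3, y4 >= 0

Solving the primal: x* = (3, 12).
  primal value c^T x* = 36.
Solving the dual: y* = (0, 0, 2, 0).
  dual value b^T y* = 36.
Strong duality: c^T x* = b^T y*. Confirmed.

36


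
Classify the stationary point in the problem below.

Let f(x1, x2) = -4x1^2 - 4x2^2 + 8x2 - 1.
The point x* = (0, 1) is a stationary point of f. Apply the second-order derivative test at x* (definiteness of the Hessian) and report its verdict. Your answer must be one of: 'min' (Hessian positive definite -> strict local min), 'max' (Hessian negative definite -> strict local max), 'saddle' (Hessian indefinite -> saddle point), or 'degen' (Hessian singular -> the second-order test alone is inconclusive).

Compute the Hessian H = grad^2 f:
  H = [[-8, 0], [0, -8]]
Verify stationarity: grad f(x*) = H x* + g = (0, 0).
Eigenvalues of H: -8, -8.
Both eigenvalues < 0, so H is negative definite -> x* is a strict local max.

max


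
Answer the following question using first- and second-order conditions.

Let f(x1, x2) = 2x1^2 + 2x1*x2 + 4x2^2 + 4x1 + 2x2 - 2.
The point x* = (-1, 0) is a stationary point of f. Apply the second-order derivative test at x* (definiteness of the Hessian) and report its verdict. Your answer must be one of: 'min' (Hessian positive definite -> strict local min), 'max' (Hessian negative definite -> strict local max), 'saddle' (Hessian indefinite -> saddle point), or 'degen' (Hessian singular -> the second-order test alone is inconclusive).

Compute the Hessian H = grad^2 f:
  H = [[4, 2], [2, 8]]
Verify stationarity: grad f(x*) = H x* + g = (0, 0).
Eigenvalues of H: 3.1716, 8.8284.
Both eigenvalues > 0, so H is positive definite -> x* is a strict local min.

min


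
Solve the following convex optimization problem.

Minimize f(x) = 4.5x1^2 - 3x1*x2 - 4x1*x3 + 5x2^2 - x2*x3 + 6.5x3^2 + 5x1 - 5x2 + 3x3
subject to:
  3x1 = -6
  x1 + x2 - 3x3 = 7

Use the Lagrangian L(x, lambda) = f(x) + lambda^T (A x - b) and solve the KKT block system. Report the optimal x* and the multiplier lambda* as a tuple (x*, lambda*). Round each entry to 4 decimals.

Form the Lagrangian:
  L(x, lambda) = (1/2) x^T Q x + c^T x + lambda^T (A x - b)
Stationarity (grad_x L = 0): Q x + c + A^T lambda = 0.
Primal feasibility: A x = b.

This gives the KKT block system:
  [ Q   A^T ] [ x     ]   [-c ]
  [ A    0  ] [ lambda ] = [ b ]

Solving the linear system:
  x*      = (-2, 0.4948, -2.8351)
  lambda* = (3.9759, -8.7835)
  f(x*)   = 32.1804

x* = (-2, 0.4948, -2.8351), lambda* = (3.9759, -8.7835)


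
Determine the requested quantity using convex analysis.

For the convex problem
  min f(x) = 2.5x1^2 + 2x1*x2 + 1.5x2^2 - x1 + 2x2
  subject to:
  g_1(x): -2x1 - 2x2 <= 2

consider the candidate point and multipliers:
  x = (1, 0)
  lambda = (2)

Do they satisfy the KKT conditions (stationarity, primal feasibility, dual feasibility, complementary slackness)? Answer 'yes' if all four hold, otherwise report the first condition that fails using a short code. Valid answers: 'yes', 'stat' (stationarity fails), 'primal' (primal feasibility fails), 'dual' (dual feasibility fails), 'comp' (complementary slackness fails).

Gradient of f: grad f(x) = Q x + c = (4, 4)
Constraint values g_i(x) = a_i^T x - b_i:
  g_1((1, 0)) = -4
Stationarity residual: grad f(x) + sum_i lambda_i a_i = (0, 0)
  -> stationarity OK
Primal feasibility (all g_i <= 0): OK
Dual feasibility (all lambda_i >= 0): OK
Complementary slackness (lambda_i * g_i(x) = 0 for all i): FAILS

Verdict: the first failing condition is complementary_slackness -> comp.

comp
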